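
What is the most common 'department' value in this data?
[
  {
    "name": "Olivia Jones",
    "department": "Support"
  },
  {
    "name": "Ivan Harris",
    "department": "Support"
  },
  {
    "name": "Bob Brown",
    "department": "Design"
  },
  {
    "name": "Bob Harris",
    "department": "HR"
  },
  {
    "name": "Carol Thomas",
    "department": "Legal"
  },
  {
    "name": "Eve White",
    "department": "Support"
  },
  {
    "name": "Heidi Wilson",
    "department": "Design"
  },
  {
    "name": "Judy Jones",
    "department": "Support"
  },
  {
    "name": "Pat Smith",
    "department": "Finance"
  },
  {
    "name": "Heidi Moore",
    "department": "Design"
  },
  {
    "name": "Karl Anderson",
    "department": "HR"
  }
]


Counting 'department' values across 11 records:

  Support: 4 ####
  Design: 3 ###
  HR: 2 ##
  Legal: 1 #
  Finance: 1 #

Most common: Support (4 times)

Support (4 times)


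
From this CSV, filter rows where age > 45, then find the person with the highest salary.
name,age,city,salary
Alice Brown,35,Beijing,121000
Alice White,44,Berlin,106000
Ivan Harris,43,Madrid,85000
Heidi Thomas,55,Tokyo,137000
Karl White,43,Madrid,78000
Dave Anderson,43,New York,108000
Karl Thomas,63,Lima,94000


Filter: age > 45
Sort by: salary (descending)

Filtered records (2):
  Heidi Thomas, age 55, salary $137000
  Karl Thomas, age 63, salary $94000

Highest salary: Heidi Thomas ($137000)

Heidi Thomas


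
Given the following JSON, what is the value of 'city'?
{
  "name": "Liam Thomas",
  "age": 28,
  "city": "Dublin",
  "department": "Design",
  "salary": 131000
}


Looking up field 'city'
Value: Dublin

Dublin


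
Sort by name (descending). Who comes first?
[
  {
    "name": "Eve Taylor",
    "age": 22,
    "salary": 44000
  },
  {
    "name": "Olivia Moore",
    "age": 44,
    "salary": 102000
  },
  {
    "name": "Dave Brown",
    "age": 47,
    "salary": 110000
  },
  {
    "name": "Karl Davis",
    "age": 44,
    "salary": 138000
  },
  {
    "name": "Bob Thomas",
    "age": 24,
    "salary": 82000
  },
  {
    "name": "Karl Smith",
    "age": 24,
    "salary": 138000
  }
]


Sort by: name (descending)

Sorted order:
  1. Olivia Moore (name = Olivia Moore)
  2. Karl Smith (name = Karl Smith)
  3. Karl Davis (name = Karl Davis)
  4. Eve Taylor (name = Eve Taylor)
  5. Dave Brown (name = Dave Brown)
  6. Bob Thomas (name = Bob Thomas)

First: Olivia Moore

Olivia Moore


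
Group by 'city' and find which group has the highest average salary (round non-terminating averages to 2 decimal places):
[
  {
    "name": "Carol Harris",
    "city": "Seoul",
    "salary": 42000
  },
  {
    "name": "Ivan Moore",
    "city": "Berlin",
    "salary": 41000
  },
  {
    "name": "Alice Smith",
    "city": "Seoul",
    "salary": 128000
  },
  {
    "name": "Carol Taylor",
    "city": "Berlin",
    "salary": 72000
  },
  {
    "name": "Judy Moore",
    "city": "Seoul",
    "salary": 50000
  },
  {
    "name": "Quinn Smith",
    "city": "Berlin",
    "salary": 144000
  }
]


Group by: city

Groups:
  Berlin: 3 people, avg salary = 257000/3 ≈ $85666.67
  Seoul: 3 people, avg salary = 220000/3 ≈ $73333.33

Highest average salary: Berlin (≈$85666.67)

Berlin (≈$85666.67)


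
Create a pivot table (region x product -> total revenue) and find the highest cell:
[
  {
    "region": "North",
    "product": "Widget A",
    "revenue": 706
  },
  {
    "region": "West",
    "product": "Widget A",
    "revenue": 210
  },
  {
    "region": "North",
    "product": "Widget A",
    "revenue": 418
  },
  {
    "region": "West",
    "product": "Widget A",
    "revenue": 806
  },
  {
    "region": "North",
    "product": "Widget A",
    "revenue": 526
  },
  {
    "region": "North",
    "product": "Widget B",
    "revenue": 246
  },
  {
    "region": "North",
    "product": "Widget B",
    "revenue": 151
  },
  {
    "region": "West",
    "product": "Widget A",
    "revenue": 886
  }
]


Pivot: region (rows) x product (columns) -> total revenue

     Widget A      Widget B    
North         1650           397  
West          1902             0  

Highest: West / Widget A = $1902

West / Widget A = $1902


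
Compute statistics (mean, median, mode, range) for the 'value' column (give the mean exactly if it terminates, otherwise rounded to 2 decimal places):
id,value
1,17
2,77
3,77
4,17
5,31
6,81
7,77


Data: [17, 77, 77, 17, 31, 81, 77]
Count: 7
Sum: 377
Mean: 377/7 ≈ 53.86 (rounded to 2 decimal places)
Sorted: [17, 17, 31, 77, 77, 77, 81]
Median: 77.0
Mode: 77 (3 times)
Range: 81 - 17 = 64
Min: 17, Max: 81

mean≈53.86, median=77.0, mode=77, range=64


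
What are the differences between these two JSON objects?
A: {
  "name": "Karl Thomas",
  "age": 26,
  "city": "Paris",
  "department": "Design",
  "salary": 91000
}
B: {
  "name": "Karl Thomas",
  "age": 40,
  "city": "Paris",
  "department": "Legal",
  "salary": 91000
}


Comparing each field (in key order):
  name: same
  age: DIFFERENT
  city: same
  department: DIFFERENT
  salary: same
Differences:
  age: 26 -> 40
  department: Design -> Legal

2 field(s) changed

2 changes: age, department


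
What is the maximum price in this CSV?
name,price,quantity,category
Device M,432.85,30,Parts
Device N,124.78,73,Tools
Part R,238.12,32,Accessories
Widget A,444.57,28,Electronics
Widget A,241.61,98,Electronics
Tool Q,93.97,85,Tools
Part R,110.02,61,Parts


Computing maximum price:
Values: [432.85, 124.78, 238.12, 444.57, 241.61, 93.97, 110.02]
Max = 444.57

444.57


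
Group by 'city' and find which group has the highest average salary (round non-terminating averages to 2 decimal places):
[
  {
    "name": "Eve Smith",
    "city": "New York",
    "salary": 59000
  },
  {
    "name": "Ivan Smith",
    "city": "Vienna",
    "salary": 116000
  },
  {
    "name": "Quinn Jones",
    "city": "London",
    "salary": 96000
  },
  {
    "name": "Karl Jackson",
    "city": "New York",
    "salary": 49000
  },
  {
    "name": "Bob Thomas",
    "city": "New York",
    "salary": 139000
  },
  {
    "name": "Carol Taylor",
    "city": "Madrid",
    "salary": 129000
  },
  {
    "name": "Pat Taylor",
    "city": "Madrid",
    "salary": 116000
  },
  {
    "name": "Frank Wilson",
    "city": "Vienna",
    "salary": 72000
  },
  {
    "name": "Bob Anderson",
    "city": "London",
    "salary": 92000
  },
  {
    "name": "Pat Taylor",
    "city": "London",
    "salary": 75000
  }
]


Group by: city

Groups:
  London: 3 people, avg salary = 263000/3 ≈ $87666.67
  Madrid: 2 people, avg salary = 245000/2 = $122500
  New York: 3 people, avg salary = 247000/3 ≈ $82333.33
  Vienna: 2 people, avg salary = 188000/2 = $94000

Highest average salary: Madrid ($122500)

Madrid ($122500)


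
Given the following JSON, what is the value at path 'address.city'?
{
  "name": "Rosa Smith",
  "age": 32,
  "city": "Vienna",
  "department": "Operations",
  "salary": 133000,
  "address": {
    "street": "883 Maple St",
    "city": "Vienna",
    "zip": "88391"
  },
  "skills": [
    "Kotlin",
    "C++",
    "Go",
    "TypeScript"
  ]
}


Query: address.city
Path: address -> city
Value: Vienna

Vienna


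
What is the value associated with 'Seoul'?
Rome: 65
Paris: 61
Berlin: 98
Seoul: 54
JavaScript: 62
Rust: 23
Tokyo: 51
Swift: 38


Looking up key 'Seoul'
Value: 54

54


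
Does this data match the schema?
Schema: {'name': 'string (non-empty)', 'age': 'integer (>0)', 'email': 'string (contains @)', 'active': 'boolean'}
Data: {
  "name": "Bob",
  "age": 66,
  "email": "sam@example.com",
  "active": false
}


Validating each field against schema:
  name: OK (non-empty string)
  age: OK (positive integer)
  email: OK (string with @)
  active: OK (boolean)

Result: VALID

VALID


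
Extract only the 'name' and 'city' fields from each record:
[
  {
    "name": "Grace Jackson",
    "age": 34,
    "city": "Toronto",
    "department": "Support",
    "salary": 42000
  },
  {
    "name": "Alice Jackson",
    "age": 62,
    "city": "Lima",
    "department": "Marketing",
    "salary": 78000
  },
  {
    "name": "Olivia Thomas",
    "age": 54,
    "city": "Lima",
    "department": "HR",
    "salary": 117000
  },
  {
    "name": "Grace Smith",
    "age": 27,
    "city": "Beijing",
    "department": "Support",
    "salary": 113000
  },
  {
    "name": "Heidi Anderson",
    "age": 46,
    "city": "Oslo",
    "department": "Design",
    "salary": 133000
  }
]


Original: 5 records with fields: name, age, city, department, salary
Keep: ['name', 'city']
Drop: ['age', 'department', 'salary']
Result: 5 records, 2 fields each

[
  {
    "name": "Grace Jackson",
    "city": "Toronto"
  },
  {
    "name": "Alice Jackson",
    "city": "Lima"
  },
  {
    "name": "Olivia Thomas",
    "city": "Lima"
  },
  {
    "name": "Grace Smith",
    "city": "Beijing"
  },
  {
    "name": "Heidi Anderson",
    "city": "Oslo"
  }
]


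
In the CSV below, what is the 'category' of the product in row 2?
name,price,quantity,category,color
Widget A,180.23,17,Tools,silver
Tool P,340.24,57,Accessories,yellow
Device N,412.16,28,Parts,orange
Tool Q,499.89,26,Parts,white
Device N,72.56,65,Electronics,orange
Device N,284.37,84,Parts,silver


Query: Row 2 ('Tool P'), column 'category'
Value: Accessories

Accessories


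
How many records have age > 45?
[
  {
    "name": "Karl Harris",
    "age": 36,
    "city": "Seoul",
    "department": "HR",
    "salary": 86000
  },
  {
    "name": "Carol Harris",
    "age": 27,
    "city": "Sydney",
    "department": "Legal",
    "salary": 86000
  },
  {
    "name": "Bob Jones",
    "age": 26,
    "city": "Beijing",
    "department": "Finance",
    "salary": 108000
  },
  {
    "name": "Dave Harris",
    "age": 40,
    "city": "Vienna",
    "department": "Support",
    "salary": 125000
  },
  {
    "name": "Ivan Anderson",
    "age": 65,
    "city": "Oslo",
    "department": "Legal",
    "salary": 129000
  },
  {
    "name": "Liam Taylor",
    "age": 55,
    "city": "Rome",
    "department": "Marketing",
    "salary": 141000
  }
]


Data: 6 records
Condition: age > 45

Checking each record:
  Karl Harris: 36
  Carol Harris: 27
  Bob Jones: 26
  Dave Harris: 40
  Ivan Anderson: 65 MATCH
  Liam Taylor: 55 MATCH

Count: 2

2


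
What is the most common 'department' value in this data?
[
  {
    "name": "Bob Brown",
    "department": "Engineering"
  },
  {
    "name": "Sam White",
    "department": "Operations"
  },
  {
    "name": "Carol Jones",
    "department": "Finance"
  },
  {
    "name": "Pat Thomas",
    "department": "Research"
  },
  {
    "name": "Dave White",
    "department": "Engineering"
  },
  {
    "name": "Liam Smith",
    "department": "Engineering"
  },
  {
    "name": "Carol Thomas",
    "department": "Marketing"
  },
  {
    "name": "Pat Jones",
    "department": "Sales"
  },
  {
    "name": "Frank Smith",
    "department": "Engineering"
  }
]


Counting 'department' values across 9 records:

  Engineering: 4 ####
  Operations: 1 #
  Finance: 1 #
  Research: 1 #
  Marketing: 1 #
  Sales: 1 #

Most common: Engineering (4 times)

Engineering (4 times)


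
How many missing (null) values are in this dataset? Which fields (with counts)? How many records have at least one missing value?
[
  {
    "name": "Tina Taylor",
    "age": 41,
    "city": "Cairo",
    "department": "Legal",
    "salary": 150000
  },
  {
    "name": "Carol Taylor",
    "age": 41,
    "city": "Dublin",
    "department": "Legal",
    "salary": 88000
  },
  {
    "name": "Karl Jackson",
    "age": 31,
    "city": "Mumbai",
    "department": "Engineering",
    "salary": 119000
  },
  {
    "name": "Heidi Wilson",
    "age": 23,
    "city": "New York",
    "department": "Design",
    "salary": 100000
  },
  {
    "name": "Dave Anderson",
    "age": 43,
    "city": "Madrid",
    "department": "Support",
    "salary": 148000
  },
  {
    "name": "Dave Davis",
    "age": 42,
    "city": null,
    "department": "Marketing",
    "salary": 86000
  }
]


Checking for missing (null) values in 6 records:

  Tina Taylor: complete
  Carol Taylor: complete
  Karl Jackson: complete
  Heidi Wilson: complete
  Dave Anderson: complete
  Dave Davis: city

Per field:
  name: 0 missing
  age: 0 missing
  city: 1 missing
  department: 0 missing
  salary: 0 missing

Total missing values: 1
Records with any missing: 1

1 missing values (city: 1); 1 incomplete records


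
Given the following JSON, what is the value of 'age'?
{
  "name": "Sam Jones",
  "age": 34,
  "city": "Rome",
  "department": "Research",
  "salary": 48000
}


Looking up field 'age'
Value: 34

34


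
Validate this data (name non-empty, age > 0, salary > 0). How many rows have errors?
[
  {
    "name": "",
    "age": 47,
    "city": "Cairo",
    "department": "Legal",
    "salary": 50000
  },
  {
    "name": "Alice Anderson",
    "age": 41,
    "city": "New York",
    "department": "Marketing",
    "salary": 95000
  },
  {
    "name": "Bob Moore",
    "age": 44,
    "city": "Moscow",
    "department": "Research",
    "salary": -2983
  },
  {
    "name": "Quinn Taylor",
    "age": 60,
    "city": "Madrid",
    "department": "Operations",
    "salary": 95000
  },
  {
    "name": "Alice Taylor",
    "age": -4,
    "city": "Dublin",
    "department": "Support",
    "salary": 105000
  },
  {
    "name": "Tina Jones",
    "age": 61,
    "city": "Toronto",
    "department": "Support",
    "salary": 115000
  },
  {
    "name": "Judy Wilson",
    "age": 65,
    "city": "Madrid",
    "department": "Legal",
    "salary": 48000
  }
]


Validating 7 records:
Rules: name non-empty, age > 0, salary > 0

  Row 1 (???): empty name
  Row 2 (Alice Anderson): OK
  Row 3 (Bob Moore): negative salary: -2983
  Row 4 (Quinn Taylor): OK
  Row 5 (Alice Taylor): negative age: -4
  Row 6 (Tina Jones): OK
  Row 7 (Judy Wilson): OK

Total errors: 3

3 errors


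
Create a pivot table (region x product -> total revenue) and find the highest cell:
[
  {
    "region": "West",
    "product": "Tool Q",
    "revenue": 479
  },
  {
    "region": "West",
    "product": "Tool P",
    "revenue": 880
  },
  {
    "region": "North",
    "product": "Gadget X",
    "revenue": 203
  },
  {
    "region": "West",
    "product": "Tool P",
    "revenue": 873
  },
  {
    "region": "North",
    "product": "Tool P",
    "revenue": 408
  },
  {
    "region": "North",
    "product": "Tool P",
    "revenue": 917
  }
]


Pivot: region (rows) x product (columns) -> total revenue

     Gadget X      Tool P        Tool Q      
North          203          1325             0  
West             0          1753           479  

Highest: West / Tool P = $1753

West / Tool P = $1753


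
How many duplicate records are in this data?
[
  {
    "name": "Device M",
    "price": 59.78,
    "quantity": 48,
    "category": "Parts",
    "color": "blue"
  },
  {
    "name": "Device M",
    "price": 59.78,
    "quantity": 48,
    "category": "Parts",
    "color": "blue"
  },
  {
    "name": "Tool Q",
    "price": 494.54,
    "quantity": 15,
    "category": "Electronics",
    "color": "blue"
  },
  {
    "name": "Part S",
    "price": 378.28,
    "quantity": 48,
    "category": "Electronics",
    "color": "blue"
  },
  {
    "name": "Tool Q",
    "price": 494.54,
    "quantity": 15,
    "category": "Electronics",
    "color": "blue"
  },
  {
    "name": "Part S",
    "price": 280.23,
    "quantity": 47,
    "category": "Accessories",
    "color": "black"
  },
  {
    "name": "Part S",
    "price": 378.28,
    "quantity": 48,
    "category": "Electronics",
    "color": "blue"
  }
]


Checking 7 records for duplicates:

  Row 1: Device M ($59.78, qty 48)
  Row 2: Device M ($59.78, qty 48) <-- DUPLICATE
  Row 3: Tool Q ($494.54, qty 15)
  Row 4: Part S ($378.28, qty 48)
  Row 5: Tool Q ($494.54, qty 15) <-- DUPLICATE
  Row 6: Part S ($280.23, qty 47)
  Row 7: Part S ($378.28, qty 48) <-- DUPLICATE

Duplicates found: 3
Unique records: 4

3 duplicates, 4 unique


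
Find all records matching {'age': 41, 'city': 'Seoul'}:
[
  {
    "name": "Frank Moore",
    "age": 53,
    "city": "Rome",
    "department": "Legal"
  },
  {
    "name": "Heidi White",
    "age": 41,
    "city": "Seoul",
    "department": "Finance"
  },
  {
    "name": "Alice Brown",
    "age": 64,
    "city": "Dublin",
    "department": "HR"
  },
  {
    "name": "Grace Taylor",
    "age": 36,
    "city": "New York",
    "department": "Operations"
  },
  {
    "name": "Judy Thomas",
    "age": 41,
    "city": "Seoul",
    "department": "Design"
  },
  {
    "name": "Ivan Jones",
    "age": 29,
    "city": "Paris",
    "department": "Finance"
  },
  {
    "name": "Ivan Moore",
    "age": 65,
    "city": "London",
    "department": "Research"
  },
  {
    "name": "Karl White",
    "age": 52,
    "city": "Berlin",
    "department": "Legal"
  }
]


Search criteria: {'age': 41, 'city': 'Seoul'}

Checking 8 records:
  Frank Moore: {age: 53, city: Rome}
  Heidi White: {age: 41, city: Seoul} <-- MATCH
  Alice Brown: {age: 64, city: Dublin}
  Grace Taylor: {age: 36, city: New York}
  Judy Thomas: {age: 41, city: Seoul} <-- MATCH
  Ivan Jones: {age: 29, city: Paris}
  Ivan Moore: {age: 65, city: London}
  Karl White: {age: 52, city: Berlin}

Matches: ["Heidi White", "Judy Thomas"]

["Heidi White", "Judy Thomas"]


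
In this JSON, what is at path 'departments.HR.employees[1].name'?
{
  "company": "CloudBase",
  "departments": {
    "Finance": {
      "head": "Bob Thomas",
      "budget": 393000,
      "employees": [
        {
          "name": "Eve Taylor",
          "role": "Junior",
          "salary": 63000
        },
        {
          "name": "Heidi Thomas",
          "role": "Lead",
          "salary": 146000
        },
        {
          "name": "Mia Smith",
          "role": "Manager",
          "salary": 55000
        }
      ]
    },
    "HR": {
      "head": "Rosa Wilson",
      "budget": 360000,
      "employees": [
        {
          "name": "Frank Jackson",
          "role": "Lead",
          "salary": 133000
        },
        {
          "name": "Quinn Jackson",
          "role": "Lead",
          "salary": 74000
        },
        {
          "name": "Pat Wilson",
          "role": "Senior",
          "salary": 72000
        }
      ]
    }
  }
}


Path: departments.HR.employees[1].name

Navigate:
  -> departments
  -> HR
  -> employees[1].name = 'Quinn Jackson'

Quinn Jackson


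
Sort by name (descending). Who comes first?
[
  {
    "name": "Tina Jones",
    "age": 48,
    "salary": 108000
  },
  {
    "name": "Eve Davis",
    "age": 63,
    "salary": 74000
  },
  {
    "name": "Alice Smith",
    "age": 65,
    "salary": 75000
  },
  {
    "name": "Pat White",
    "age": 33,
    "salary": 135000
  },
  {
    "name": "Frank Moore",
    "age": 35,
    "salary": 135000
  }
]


Sort by: name (descending)

Sorted order:
  1. Tina Jones (name = Tina Jones)
  2. Pat White (name = Pat White)
  3. Frank Moore (name = Frank Moore)
  4. Eve Davis (name = Eve Davis)
  5. Alice Smith (name = Alice Smith)

First: Tina Jones

Tina Jones


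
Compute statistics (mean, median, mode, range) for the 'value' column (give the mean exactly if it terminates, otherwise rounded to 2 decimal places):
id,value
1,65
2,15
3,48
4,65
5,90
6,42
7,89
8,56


Data: [65, 15, 48, 65, 90, 42, 89, 56]
Count: 8
Sum: 470
Mean: 470/8 = 58.75
Sorted: [15, 42, 48, 56, 65, 65, 89, 90]
Median: 60.5
Mode: 65 (2 times)
Range: 90 - 15 = 75
Min: 15, Max: 90

mean=58.75, median=60.5, mode=65, range=75


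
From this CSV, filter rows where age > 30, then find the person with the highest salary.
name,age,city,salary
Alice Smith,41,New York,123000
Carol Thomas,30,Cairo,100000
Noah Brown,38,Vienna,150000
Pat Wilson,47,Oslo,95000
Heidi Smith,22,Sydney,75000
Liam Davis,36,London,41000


Filter: age > 30
Sort by: salary (descending)

Filtered records (4):
  Noah Brown, age 38, salary $150000
  Alice Smith, age 41, salary $123000
  Pat Wilson, age 47, salary $95000
  Liam Davis, age 36, salary $41000

Highest salary: Noah Brown ($150000)

Noah Brown


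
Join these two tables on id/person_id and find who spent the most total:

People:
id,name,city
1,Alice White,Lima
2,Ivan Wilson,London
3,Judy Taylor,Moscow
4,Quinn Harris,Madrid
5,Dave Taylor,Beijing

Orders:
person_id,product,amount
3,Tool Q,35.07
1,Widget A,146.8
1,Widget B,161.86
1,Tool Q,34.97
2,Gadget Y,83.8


Join on: people.id = orders.person_id

Joined rows:
  Judy Taylor (Moscow) bought Tool Q for $35.07
  Alice White (Lima) bought Widget A for $146.8
  Alice White (Lima) bought Widget B for $161.86
  Alice White (Lima) bought Tool Q for $34.97
  Ivan Wilson (London) bought Gadget Y for $83.8

Total per person:
  Alice White: $343.63
  Ivan Wilson: $83.80
  Judy Taylor: $35.07

Top spender: Alice White ($343.63)

Alice White ($343.63)


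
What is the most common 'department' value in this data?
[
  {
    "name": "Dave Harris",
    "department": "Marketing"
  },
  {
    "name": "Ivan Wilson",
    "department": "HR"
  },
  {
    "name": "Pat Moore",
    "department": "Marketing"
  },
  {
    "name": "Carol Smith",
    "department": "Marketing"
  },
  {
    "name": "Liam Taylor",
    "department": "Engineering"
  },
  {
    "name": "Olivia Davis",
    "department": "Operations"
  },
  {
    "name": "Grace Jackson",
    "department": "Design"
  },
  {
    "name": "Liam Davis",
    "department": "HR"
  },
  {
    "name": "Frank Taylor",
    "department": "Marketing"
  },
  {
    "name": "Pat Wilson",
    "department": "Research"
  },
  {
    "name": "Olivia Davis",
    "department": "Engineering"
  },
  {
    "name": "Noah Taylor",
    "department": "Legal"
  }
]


Counting 'department' values across 12 records:

  Marketing: 4 ####
  HR: 2 ##
  Engineering: 2 ##
  Operations: 1 #
  Design: 1 #
  Research: 1 #
  Legal: 1 #

Most common: Marketing (4 times)

Marketing (4 times)


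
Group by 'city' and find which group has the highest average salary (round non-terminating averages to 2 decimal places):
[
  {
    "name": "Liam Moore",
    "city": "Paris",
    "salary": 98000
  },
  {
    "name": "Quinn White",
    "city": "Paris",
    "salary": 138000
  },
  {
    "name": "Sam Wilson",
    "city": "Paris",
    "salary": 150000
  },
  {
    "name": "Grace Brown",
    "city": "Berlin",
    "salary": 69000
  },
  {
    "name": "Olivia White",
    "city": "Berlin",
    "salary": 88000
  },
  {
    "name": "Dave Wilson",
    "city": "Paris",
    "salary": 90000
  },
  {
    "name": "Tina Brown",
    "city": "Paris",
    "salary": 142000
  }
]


Group by: city

Groups:
  Berlin: 2 people, avg salary = 157000/2 = $78500
  Paris: 5 people, avg salary = 618000/5 = $123600

Highest average salary: Paris ($123600)

Paris ($123600)


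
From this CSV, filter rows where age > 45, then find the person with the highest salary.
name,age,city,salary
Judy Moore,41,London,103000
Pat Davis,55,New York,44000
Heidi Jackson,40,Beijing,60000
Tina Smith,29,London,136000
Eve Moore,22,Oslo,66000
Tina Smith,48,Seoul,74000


Filter: age > 45
Sort by: salary (descending)

Filtered records (2):
  Tina Smith, age 48, salary $74000
  Pat Davis, age 55, salary $44000

Highest salary: Tina Smith ($74000)

Tina Smith


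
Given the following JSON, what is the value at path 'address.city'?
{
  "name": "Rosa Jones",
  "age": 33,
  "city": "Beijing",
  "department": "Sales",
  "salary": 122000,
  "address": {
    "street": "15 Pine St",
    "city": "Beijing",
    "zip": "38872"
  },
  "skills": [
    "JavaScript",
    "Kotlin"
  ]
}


Query: address.city
Path: address -> city
Value: Beijing

Beijing


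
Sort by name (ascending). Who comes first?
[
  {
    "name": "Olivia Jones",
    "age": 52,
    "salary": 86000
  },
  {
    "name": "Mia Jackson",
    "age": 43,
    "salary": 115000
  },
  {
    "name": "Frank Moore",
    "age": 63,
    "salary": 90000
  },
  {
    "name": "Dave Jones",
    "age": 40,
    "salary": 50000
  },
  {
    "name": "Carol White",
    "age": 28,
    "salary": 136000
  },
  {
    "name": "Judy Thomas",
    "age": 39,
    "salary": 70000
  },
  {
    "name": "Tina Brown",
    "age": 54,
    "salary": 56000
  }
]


Sort by: name (ascending)

Sorted order:
  1. Carol White (name = Carol White)
  2. Dave Jones (name = Dave Jones)
  3. Frank Moore (name = Frank Moore)
  4. Judy Thomas (name = Judy Thomas)
  5. Mia Jackson (name = Mia Jackson)
  6. Olivia Jones (name = Olivia Jones)
  7. Tina Brown (name = Tina Brown)

First: Carol White

Carol White


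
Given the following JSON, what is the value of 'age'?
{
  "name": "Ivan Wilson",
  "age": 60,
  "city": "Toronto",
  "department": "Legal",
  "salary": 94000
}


Looking up field 'age'
Value: 60

60


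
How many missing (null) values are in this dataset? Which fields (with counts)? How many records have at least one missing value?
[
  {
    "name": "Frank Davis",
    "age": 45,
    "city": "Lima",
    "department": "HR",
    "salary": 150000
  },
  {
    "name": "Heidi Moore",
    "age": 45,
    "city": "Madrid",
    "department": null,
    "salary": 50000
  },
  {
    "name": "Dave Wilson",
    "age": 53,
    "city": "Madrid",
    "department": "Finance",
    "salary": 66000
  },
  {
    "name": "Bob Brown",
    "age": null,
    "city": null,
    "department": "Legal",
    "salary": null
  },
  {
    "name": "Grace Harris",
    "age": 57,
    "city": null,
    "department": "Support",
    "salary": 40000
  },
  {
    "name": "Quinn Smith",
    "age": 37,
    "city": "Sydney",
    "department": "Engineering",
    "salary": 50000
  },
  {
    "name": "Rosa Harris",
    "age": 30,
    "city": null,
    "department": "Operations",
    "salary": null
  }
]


Checking for missing (null) values in 7 records:

  Frank Davis: complete
  Heidi Moore: department
  Dave Wilson: complete
  Bob Brown: age, city, salary
  Grace Harris: city
  Quinn Smith: complete
  Rosa Harris: city, salary

Per field:
  name: 0 missing
  age: 1 missing
  city: 3 missing
  department: 1 missing
  salary: 2 missing

Total missing values: 7
Records with any missing: 4

7 missing values (age: 1, city: 3, department: 1, salary: 2); 4 incomplete records


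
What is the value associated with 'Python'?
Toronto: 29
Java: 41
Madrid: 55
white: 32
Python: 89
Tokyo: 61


Looking up key 'Python'
Value: 89

89


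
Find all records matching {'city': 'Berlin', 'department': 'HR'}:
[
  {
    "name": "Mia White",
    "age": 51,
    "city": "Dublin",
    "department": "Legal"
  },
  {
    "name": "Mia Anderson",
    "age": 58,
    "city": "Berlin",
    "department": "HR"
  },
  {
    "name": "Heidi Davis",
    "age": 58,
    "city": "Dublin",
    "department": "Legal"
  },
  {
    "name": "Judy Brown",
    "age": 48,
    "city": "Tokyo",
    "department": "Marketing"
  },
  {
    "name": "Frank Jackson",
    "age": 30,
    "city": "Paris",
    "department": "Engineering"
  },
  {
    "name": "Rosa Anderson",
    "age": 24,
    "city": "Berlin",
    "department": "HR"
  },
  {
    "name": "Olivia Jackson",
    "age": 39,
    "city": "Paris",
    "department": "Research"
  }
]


Search criteria: {'city': 'Berlin', 'department': 'HR'}

Checking 7 records:
  Mia White: {city: Dublin, department: Legal}
  Mia Anderson: {city: Berlin, department: HR} <-- MATCH
  Heidi Davis: {city: Dublin, department: Legal}
  Judy Brown: {city: Tokyo, department: Marketing}
  Frank Jackson: {city: Paris, department: Engineering}
  Rosa Anderson: {city: Berlin, department: HR} <-- MATCH
  Olivia Jackson: {city: Paris, department: Research}

Matches: ["Mia Anderson", "Rosa Anderson"]

["Mia Anderson", "Rosa Anderson"]


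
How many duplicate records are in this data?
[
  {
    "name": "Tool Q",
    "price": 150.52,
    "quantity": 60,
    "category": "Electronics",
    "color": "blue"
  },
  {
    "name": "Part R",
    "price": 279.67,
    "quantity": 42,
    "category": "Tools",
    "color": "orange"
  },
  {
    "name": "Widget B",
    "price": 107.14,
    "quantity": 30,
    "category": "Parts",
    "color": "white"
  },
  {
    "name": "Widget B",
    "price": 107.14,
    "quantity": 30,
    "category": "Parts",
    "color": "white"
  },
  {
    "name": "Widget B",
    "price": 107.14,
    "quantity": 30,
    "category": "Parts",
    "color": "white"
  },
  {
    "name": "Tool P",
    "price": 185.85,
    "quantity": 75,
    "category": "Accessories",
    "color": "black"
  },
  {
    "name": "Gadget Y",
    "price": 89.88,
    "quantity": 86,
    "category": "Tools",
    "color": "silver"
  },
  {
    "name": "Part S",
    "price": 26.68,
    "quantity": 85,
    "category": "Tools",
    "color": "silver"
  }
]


Checking 8 records for duplicates:

  Row 1: Tool Q ($150.52, qty 60)
  Row 2: Part R ($279.67, qty 42)
  Row 3: Widget B ($107.14, qty 30)
  Row 4: Widget B ($107.14, qty 30) <-- DUPLICATE
  Row 5: Widget B ($107.14, qty 30) <-- DUPLICATE
  Row 6: Tool P ($185.85, qty 75)
  Row 7: Gadget Y ($89.88, qty 86)
  Row 8: Part S ($26.68, qty 85)

Duplicates found: 2
Unique records: 6

2 duplicates, 6 unique


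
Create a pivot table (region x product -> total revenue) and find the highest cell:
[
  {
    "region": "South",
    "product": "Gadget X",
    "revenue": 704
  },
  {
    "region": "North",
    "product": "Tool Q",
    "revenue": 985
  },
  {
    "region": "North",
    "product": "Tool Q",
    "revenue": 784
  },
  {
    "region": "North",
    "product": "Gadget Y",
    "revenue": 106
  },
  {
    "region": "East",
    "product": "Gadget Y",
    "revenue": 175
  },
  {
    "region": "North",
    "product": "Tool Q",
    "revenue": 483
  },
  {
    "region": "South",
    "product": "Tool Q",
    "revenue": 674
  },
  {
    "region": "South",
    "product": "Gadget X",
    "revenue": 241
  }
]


Pivot: region (rows) x product (columns) -> total revenue

     Gadget X      Gadget Y      Tool Q      
East             0           175             0  
North            0           106          2252  
South          945             0           674  

Highest: North / Tool Q = $2252

North / Tool Q = $2252


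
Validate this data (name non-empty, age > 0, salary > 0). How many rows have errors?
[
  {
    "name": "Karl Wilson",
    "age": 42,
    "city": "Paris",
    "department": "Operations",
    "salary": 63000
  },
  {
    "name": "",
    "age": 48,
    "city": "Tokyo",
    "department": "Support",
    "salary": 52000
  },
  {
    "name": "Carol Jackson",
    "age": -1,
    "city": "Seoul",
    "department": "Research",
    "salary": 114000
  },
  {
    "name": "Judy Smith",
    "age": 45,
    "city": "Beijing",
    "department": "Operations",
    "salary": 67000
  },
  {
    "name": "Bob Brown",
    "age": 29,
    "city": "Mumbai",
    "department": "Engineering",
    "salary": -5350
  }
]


Validating 5 records:
Rules: name non-empty, age > 0, salary > 0

  Row 1 (Karl Wilson): OK
  Row 2 (???): empty name
  Row 3 (Carol Jackson): negative age: -1
  Row 4 (Judy Smith): OK
  Row 5 (Bob Brown): negative salary: -5350

Total errors: 3

3 errors


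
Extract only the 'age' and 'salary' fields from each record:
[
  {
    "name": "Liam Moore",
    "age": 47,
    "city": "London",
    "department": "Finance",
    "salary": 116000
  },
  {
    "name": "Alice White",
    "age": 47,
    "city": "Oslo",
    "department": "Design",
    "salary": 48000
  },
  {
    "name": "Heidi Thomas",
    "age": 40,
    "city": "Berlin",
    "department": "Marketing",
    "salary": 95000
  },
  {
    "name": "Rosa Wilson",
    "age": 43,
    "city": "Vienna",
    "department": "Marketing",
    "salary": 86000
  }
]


Original: 4 records with fields: name, age, city, department, salary
Keep: ['age', 'salary']
Drop: ['name', 'city', 'department']
Result: 4 records, 2 fields each

[
  {
    "age": 47,
    "salary": 116000
  },
  {
    "age": 47,
    "salary": 48000
  },
  {
    "age": 40,
    "salary": 95000
  },
  {
    "age": 43,
    "salary": 86000
  }
]


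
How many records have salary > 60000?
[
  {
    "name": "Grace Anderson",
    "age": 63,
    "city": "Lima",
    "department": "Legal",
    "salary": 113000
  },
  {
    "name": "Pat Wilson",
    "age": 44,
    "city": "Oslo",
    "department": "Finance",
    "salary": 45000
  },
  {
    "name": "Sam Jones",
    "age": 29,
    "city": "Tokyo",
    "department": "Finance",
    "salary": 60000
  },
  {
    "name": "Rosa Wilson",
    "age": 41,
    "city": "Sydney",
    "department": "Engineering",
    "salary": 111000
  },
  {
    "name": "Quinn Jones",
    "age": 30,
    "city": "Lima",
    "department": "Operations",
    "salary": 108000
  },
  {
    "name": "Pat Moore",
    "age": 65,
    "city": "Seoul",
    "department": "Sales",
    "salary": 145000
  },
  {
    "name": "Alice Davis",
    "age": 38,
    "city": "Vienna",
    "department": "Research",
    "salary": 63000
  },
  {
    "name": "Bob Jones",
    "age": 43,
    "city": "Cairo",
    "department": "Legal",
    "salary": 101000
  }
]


Data: 8 records
Condition: salary > 60000

Checking each record:
  Grace Anderson: 113000 MATCH
  Pat Wilson: 45000
  Sam Jones: 60000
  Rosa Wilson: 111000 MATCH
  Quinn Jones: 108000 MATCH
  Pat Moore: 145000 MATCH
  Alice Davis: 63000 MATCH
  Bob Jones: 101000 MATCH

Count: 6

6


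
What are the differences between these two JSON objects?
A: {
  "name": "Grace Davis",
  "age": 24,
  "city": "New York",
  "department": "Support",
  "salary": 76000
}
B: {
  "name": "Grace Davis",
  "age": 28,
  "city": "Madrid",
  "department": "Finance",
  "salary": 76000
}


Comparing each field (in key order):
  name: same
  age: DIFFERENT
  city: DIFFERENT
  department: DIFFERENT
  salary: same
Differences:
  age: 24 -> 28
  city: New York -> Madrid
  department: Support -> Finance

3 field(s) changed

3 changes: age, city, department


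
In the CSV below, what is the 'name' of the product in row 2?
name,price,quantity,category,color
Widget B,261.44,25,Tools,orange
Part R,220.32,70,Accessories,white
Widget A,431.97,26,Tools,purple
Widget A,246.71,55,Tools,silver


Query: Row 2 ('Part R'), column 'name'
Value: Part R

Part R


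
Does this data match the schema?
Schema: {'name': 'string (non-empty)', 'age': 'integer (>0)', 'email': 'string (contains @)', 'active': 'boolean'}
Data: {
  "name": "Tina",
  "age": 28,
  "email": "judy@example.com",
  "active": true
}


Validating each field against schema:
  name: OK (non-empty string)
  age: OK (positive integer)
  email: OK (string with @)
  active: OK (boolean)

Result: VALID

VALID


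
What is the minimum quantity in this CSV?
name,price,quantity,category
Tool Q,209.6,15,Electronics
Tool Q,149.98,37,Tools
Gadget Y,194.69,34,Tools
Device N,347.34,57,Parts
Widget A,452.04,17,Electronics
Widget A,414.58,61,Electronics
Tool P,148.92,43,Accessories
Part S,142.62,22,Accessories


Computing minimum quantity:
Values: [15, 37, 34, 57, 17, 61, 43, 22]
Min = 15

15


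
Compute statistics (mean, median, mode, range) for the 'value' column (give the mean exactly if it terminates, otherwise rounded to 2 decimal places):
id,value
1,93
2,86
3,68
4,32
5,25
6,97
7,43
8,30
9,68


Data: [93, 86, 68, 32, 25, 97, 43, 30, 68]
Count: 9
Sum: 542
Mean: 542/9 ≈ 60.22 (rounded to 2 decimal places)
Sorted: [25, 30, 32, 43, 68, 68, 86, 93, 97]
Median: 68.0
Mode: 68 (2 times)
Range: 97 - 25 = 72
Min: 25, Max: 97

mean≈60.22, median=68.0, mode=68, range=72


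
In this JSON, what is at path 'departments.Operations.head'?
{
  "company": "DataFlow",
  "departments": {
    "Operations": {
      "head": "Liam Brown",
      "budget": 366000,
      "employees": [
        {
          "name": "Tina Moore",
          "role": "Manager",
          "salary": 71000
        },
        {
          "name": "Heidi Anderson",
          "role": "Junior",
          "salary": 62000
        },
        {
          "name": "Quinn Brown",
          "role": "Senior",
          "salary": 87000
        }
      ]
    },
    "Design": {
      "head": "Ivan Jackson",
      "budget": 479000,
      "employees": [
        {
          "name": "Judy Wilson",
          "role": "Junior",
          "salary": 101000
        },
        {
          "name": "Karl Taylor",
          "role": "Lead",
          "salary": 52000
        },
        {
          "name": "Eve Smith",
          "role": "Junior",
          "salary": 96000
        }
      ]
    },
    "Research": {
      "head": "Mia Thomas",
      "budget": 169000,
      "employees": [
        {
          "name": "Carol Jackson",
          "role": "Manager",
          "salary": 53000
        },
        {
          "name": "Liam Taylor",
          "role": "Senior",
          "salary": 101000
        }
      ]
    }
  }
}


Path: departments.Operations.head

Navigate:
  -> departments
  -> Operations
  -> head = 'Liam Brown'

Liam Brown


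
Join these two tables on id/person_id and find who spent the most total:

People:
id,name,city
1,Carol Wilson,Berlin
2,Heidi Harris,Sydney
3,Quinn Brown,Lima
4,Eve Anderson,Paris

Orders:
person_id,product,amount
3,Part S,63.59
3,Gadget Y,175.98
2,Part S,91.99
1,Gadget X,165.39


Join on: people.id = orders.person_id

Joined rows:
  Quinn Brown (Lima) bought Part S for $63.59
  Quinn Brown (Lima) bought Gadget Y for $175.98
  Heidi Harris (Sydney) bought Part S for $91.99
  Carol Wilson (Berlin) bought Gadget X for $165.39

Total per person:
  Quinn Brown: $239.57
  Carol Wilson: $165.39
  Heidi Harris: $91.99

Top spender: Quinn Brown ($239.57)

Quinn Brown ($239.57)


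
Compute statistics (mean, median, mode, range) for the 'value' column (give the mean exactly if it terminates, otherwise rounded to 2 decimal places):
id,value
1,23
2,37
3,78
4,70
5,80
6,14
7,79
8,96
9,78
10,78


Data: [23, 37, 78, 70, 80, 14, 79, 96, 78, 78]
Count: 10
Sum: 633
Mean: 633/10 = 63.3
Sorted: [14, 23, 37, 70, 78, 78, 78, 79, 80, 96]
Median: 78.0
Mode: 78 (3 times)
Range: 96 - 14 = 82
Min: 14, Max: 96

mean=63.3, median=78.0, mode=78, range=82


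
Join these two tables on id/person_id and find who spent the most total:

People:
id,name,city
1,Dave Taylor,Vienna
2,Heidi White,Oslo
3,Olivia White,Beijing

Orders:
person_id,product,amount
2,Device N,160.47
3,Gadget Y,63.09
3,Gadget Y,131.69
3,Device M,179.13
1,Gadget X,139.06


Join on: people.id = orders.person_id

Joined rows:
  Heidi White (Oslo) bought Device N for $160.47
  Olivia White (Beijing) bought Gadget Y for $63.09
  Olivia White (Beijing) bought Gadget Y for $131.69
  Olivia White (Beijing) bought Device M for $179.13
  Dave Taylor (Vienna) bought Gadget X for $139.06

Total per person:
  Olivia White: $373.91
  Heidi White: $160.47
  Dave Taylor: $139.06

Top spender: Olivia White ($373.91)

Olivia White ($373.91)


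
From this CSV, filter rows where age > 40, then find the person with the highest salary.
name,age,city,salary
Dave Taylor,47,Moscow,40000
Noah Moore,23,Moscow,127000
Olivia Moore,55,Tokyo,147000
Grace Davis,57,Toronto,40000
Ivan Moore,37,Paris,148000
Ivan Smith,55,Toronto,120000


Filter: age > 40
Sort by: salary (descending)

Filtered records (4):
  Olivia Moore, age 55, salary $147000
  Ivan Smith, age 55, salary $120000
  Dave Taylor, age 47, salary $40000
  Grace Davis, age 57, salary $40000

Highest salary: Olivia Moore ($147000)

Olivia Moore


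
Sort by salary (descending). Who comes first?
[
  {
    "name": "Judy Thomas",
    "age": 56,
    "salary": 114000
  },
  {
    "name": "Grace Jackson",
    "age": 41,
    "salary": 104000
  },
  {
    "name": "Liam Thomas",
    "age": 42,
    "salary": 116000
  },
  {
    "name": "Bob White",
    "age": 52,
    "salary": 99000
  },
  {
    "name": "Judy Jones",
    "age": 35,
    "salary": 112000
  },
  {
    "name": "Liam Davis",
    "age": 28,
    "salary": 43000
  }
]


Sort by: salary (descending)

Sorted order:
  1. Liam Thomas (salary = 116000)
  2. Judy Thomas (salary = 114000)
  3. Judy Jones (salary = 112000)
  4. Grace Jackson (salary = 104000)
  5. Bob White (salary = 99000)
  6. Liam Davis (salary = 43000)

First: Liam Thomas

Liam Thomas


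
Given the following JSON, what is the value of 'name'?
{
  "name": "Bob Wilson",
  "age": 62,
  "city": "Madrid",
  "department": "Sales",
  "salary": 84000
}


Looking up field 'name'
Value: Bob Wilson

Bob Wilson


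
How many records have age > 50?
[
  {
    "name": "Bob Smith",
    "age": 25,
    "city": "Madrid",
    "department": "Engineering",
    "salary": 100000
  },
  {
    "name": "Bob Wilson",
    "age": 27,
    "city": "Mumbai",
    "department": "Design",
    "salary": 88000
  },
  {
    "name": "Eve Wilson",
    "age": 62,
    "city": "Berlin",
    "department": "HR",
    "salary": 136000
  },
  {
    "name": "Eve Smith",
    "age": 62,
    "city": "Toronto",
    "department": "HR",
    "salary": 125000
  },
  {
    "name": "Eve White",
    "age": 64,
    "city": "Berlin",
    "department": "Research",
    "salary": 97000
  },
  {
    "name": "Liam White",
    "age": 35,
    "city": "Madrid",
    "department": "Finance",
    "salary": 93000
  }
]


Data: 6 records
Condition: age > 50

Checking each record:
  Bob Smith: 25
  Bob Wilson: 27
  Eve Wilson: 62 MATCH
  Eve Smith: 62 MATCH
  Eve White: 64 MATCH
  Liam White: 35

Count: 3

3
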